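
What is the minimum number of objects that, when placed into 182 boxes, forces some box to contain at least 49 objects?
n = (49 − 1)·182 + 1 = 8737

By the generalised pigeonhole principle, to guarantee some box contains ≥ r objects we need more than (r − 1) · k objects total. Threshold: n = (r − 1) · k + 1. With r = 49 and k = 182: n = 48 · 182 + 1 = 8736 + 1 = 8737. For n = 8736 = 48 · 182, we can put exactly 48 objects in every box, avoiding 49 in any single one — so 8737 is tight.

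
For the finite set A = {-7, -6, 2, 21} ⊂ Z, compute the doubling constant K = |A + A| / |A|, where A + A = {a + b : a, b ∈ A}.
K = |A + A| / |A| = 10/4 = 5/2

Enumerate A + A = {a + b : a, b ∈ A}. With |A| = 4, there are |A|^2 = 16 ordered sum pairs; collecting distinct values, A + A = {-14, -13, -12, -5, -4, 4, 14, 15, 23, 42}, so |A + A| = 10. Thus K = 10/4 = 5/2. For comparison, the minimum possible |A + A| over all 4-element sets is 2·4 − 1 = 7 (so min K = 7/4), attained only by arithmetic progressions.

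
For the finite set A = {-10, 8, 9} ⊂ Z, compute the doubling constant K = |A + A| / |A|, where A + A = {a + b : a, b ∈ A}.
K = |A + A| / |A| = 6/3 = 2

Enumerate A + A = {a + b : a, b ∈ A}. With |A| = 3, there are |A|^2 = 9 ordered sum pairs; collecting distinct values, A + A = {-20, -2, -1, 16, 17, 18}, so |A + A| = 6. Thus K = 6/3 = 2. For comparison, the minimum possible |A + A| over all 3-element sets is 2·3 − 1 = 5 (so min K = 5/3), attained only by arithmetic progressions.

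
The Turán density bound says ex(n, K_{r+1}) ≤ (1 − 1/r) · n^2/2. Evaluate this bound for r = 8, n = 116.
Turán density bound = (7/8) · 116^2/2 = 5887

Turán's theorem: ex(n, K_{r+1}) is achieved by the complete r-partite Turán graph T(n, r) with parts as balanced as possible, and is at most (1 − 1/r) · n^2/2. For r = 8, n = 116: the density bound is (7/8) · 13456/2 = 5887. The integer-valued extremum is e(T(116, 8)) = 5886, which is strictly less than the density bound 5887 since 8 ∤ 116 (the parts of T(116, 8) cannot all be equal).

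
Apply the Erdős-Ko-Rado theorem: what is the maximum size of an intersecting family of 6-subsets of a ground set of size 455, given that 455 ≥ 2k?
max |F| = C(454, 5) = 157217287590

The Erdős-Ko-Rado theorem states: for n ≥ 2k, an intersecting family of k-subsets of an n-element set has size at most C(n − 1, k − 1), with equality for 'star' families {A ⊆ [n] : |A| = k, i ∈ A} (fix an element i). For n = 455, k = 6: C(454, 5) = 157217287590.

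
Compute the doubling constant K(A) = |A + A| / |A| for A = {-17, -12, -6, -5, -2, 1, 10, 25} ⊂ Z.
K = |A + A| / |A| = 31/8

Enumerate A + A = {a + b : a, b ∈ A}. With |A| = 8, there are |A|^2 = 64 ordered sum pairs; collecting distinct values, A + A = {-34, -29, -24, -23, -22, -19, -18, -17, -16, -14, -12, -11, -10, -8, -7, -5, -4, -2, -1, 2, 4, 5, 8, 11, 13, 19, 20, 23, 26, 35, 50}, so |A + A| = 31. Thus K = 31/8. For comparison, the minimum possible |A + A| over all 8-element sets is 2·8 − 1 = 15 (so min K = 15/8), attained only by arithmetic progressions.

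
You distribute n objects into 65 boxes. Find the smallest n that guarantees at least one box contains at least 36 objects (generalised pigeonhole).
n = (36 − 1)·65 + 1 = 2276

By the generalised pigeonhole principle, to guarantee some box contains ≥ r objects we need more than (r − 1) · k objects total. Threshold: n = (r − 1) · k + 1. With r = 36 and k = 65: n = 35 · 65 + 1 = 2275 + 1 = 2276. For n = 2275 = 35 · 65, we can put exactly 35 objects in every box, avoiding 36 in any single one — so 2276 is tight.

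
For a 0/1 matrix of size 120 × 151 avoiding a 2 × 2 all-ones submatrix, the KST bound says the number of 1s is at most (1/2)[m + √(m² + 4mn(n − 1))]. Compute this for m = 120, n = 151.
z(120, 151; 2, 2) ≤ (1/2)[120 + √(120² + 4·120·151·150)] = (1/2)[120 + √10886400] = 1709.7273

Kővári–Sós–Turán: let r_1, ..., r_120 be the row sums and z = Σ r_i the total number of 1s. Each pair of columns can share at most one row with both entries 1 (else a 2×2 all-ones block appears), so Σ_i C(r_i, 2) ≤ C(151, 2) = 11325. By convexity Σ_i C(r_i, 2) ≥ 120·C(z/120, 2) = z(z − 120)/(2·120), giving z² − 120z − 120·151·150 ≤ 0 and hence z ≤ (1/2)[120 + √(14400 + 4·2718000)] = (1/2)[120 + √10886400] ≈ (1/2)(120 + 3299.4545) = 1709.7273.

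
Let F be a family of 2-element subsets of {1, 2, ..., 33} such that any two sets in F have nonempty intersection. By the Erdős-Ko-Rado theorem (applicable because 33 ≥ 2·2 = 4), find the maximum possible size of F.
max |F| = C(32, 1) = 32

The Erdős-Ko-Rado theorem states: for n ≥ 2k, an intersecting family of k-subsets of an n-element set has size at most C(n − 1, k − 1), with equality for 'star' families {A ⊆ [n] : |A| = k, i ∈ A} (fix an element i). For n = 33, k = 2: C(32, 1) = 32.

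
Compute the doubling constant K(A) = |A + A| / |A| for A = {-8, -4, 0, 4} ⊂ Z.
K = |A + A| / |A| = 7/4

Enumerate A + A = {a + b : a, b ∈ A}. With |A| = 4, there are |A|^2 = 16 ordered sum pairs; collecting distinct values, A + A = {-16, -12, -8, -4, 0, 4, 8}, so |A + A| = 7. Thus K = 7/4. Here |A + A| = 2|A| − 1 = 7, the minimum possible — so K = 7/4 is minimal, which holds iff A is an arithmetic progression.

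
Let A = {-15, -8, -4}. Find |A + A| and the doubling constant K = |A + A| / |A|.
K = |A + A| / |A| = 6/3 = 2

Enumerate A + A = {a + b : a, b ∈ A}. With |A| = 3, there are |A|^2 = 9 ordered sum pairs; collecting distinct values, A + A = {-30, -23, -19, -16, -12, -8}, so |A + A| = 6. Thus K = 6/3 = 2. For comparison, the minimum possible |A + A| over all 3-element sets is 2·3 − 1 = 5 (so min K = 5/3), attained only by arithmetic progressions.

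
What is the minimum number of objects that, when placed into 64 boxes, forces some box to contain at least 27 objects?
n = (27 − 1)·64 + 1 = 1665

By the generalised pigeonhole principle, to guarantee some box contains ≥ r objects we need more than (r − 1) · k objects total. Threshold: n = (r − 1) · k + 1. With r = 27 and k = 64: n = 26 · 64 + 1 = 1664 + 1 = 1665. For n = 1664 = 26 · 64, we can put exactly 26 objects in every box, avoiding 27 in any single one — so 1665 is tight.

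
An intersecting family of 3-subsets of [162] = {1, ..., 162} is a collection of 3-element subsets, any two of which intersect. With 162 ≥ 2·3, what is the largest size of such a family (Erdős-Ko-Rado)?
max |F| = C(161, 2) = 12880

Erdős-Ko-Rado (1961): when n ≥ 2k, max |F| = C(n−1, k−1). The bound is attained by the star {A : i ∈ A} for any fixed i ∈ [n]. Here C(162−1, 3−1) = C(161, 2) = 12880.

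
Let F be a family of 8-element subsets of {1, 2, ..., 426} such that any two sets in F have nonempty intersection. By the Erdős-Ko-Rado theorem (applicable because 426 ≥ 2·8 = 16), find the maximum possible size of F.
max |F| = C(425, 7) = 472849003074900

The Erdős-Ko-Rado theorem states: for n ≥ 2k, an intersecting family of k-subsets of an n-element set has size at most C(n − 1, k − 1), with equality for 'star' families {A ⊆ [n] : |A| = k, i ∈ A} (fix an element i). For n = 426, k = 8: C(425, 7) = 472849003074900.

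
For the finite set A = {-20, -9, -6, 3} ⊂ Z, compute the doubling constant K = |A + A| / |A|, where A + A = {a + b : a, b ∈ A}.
K = |A + A| / |A| = 10/4 = 5/2

Enumerate A + A = {a + b : a, b ∈ A}. With |A| = 4, there are |A|^2 = 16 ordered sum pairs; collecting distinct values, A + A = {-40, -29, -26, -18, -17, -15, -12, -6, -3, 6}, so |A + A| = 10. Thus K = 10/4 = 5/2. For comparison, the minimum possible |A + A| over all 4-element sets is 2·4 − 1 = 7 (so min K = 7/4), attained only by arithmetic progressions.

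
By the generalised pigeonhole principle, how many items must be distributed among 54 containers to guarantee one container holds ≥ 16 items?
n = (16 − 1)·54 + 1 = 811

By the generalised pigeonhole principle, to guarantee some box contains ≥ r objects we need more than (r − 1) · k objects total. Threshold: n = (r − 1) · k + 1. With r = 16 and k = 54: n = 15 · 54 + 1 = 810 + 1 = 811. For n = 810 = 15 · 54, we can put exactly 15 objects in every box, avoiding 16 in any single one — so 811 is tight.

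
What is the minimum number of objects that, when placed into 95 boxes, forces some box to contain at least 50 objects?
n = (50 − 1)·95 + 1 = 4656

By the generalised pigeonhole principle, to guarantee some box contains ≥ r objects we need more than (r − 1) · k objects total. Threshold: n = (r − 1) · k + 1. With r = 50 and k = 95: n = 49 · 95 + 1 = 4655 + 1 = 4656. For n = 4655 = 49 · 95, we can put exactly 49 objects in every box, avoiding 50 in any single one — so 4656 is tight.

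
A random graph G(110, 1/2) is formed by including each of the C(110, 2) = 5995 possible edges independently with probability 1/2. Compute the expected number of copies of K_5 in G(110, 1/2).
E[# K_5] = C(110, 5) · (1/2)^C(5, 2) = 122391522 / 2^10 = 61195761/512 ≈ 119522.970703

For each 5-subset S of vertices (there are C(110, 5) = 122391522 such S), let X_S = 1 if S induces a K_5 (all C(5, 2) = 10 edges present). Then P(X_S = 1) = (1/2)^10 = 1/1024. By linearity of expectation, E[# K_5] = C(110, 5) · (1/2)^10 = 122391522 / 1024 = 61195761/512 ≈ 119522.970703.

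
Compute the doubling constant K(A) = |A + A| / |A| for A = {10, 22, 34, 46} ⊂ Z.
K = |A + A| / |A| = 7/4

Enumerate A + A = {a + b : a, b ∈ A}. With |A| = 4, there are |A|^2 = 16 ordered sum pairs; collecting distinct values, A + A = {20, 32, 44, 56, 68, 80, 92}, so |A + A| = 7. Thus K = 7/4. Here |A + A| = 2|A| − 1 = 7, the minimum possible — so K = 7/4 is minimal, which holds iff A is an arithmetic progression.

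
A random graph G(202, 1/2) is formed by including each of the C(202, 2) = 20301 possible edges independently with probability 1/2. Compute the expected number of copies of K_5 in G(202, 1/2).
E[# K_5] = C(202, 5) · (1/2)^C(5, 2) = 2666333340 / 2^10 = 666583335/256 ≈ 2603841.152344

For each 5-subset S of vertices (there are C(202, 5) = 2666333340 such S), let X_S = 1 if S induces a K_5 (all C(5, 2) = 10 edges present). Then P(X_S = 1) = (1/2)^10 = 1/1024. By linearity of expectation, E[# K_5] = C(202, 5) · (1/2)^10 = 2666333340 / 1024 = 666583335/256 ≈ 2603841.152344.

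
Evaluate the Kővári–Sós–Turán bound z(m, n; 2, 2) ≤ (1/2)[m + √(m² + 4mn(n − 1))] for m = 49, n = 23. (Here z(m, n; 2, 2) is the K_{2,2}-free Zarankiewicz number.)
z(49, 23; 2, 2) ≤ (1/2)[49 + √(49² + 4·49·23·22)] = (1/2)[49 + √101577] = 183.8557

Kővári–Sós–Turán: let r_1, ..., r_49 be the row sums and z = Σ r_i the total number of 1s. Each pair of columns can share at most one row with both entries 1 (else a 2×2 all-ones block appears), so Σ_i C(r_i, 2) ≤ C(23, 2) = 253. By convexity Σ_i C(r_i, 2) ≥ 49·C(z/49, 2) = z(z − 49)/(2·49), giving z² − 49z − 49·23·22 ≤ 0 and hence z ≤ (1/2)[49 + √(2401 + 4·24794)] = (1/2)[49 + √101577] ≈ (1/2)(49 + 318.7115) = 183.8557.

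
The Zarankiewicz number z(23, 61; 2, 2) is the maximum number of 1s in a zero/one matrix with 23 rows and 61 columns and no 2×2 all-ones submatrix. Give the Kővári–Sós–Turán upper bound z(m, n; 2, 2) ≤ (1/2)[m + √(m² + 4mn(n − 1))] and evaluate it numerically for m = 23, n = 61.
z(23, 61; 2, 2) ≤ (1/2)[23 + √(23² + 4·23·61·60)] = (1/2)[23 + √337249] = 301.8657

Kővári–Sós–Turán: let r_1, ..., r_23 be the row sums and z = Σ r_i the total number of 1s. Each pair of columns can share at most one row with both entries 1 (else a 2×2 all-ones block appears), so Σ_i C(r_i, 2) ≤ C(61, 2) = 1830. By convexity Σ_i C(r_i, 2) ≥ 23·C(z/23, 2) = z(z − 23)/(2·23), giving z² − 23z − 23·61·60 ≤ 0 and hence z ≤ (1/2)[23 + √(529 + 4·84180)] = (1/2)[23 + √337249] ≈ (1/2)(23 + 580.7314) = 301.8657.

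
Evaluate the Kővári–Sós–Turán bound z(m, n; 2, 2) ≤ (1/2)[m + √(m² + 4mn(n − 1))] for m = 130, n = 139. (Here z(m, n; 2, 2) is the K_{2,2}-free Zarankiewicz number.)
z(130, 139; 2, 2) ≤ (1/2)[130 + √(130² + 4·130·139·138)] = (1/2)[130 + √9991540] = 1645.4699

Kővári–Sós–Turán: let r_1, ..., r_130 be the row sums and z = Σ r_i the total number of 1s. Each pair of columns can share at most one row with both entries 1 (else a 2×2 all-ones block appears), so Σ_i C(r_i, 2) ≤ C(139, 2) = 9591. By convexity Σ_i C(r_i, 2) ≥ 130·C(z/130, 2) = z(z − 130)/(2·130), giving z² − 130z − 130·139·138 ≤ 0 and hence z ≤ (1/2)[130 + √(16900 + 4·2493660)] = (1/2)[130 + √9991540] ≈ (1/2)(130 + 3160.9397) = 1645.4699.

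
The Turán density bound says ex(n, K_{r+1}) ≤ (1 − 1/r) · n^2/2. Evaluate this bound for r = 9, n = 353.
Turán density bound = (8/9) · 353^2/2 = 498436/9 ≈ 55381.7778

Turán's theorem: ex(n, K_{r+1}) is achieved by the complete r-partite Turán graph T(n, r) with parts as balanced as possible, and is at most (1 − 1/r) · n^2/2. For r = 9, n = 353: the density bound is (8/9) · 124609/2 = 498436/9 ≈ 55381.7778. The integer-valued extremum is e(T(353, 9)) = 55381, which is strictly less than the density bound 498436/9 since 9 ∤ 353 (the parts of T(353, 9) cannot all be equal).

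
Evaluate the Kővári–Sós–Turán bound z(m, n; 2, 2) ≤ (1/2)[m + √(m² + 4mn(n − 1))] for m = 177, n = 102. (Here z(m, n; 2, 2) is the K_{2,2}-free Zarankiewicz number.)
z(177, 102; 2, 2) ≤ (1/2)[177 + √(177² + 4·177·102·101)] = (1/2)[177 + √7325145] = 1441.7503

Kővári–Sós–Turán: let r_1, ..., r_177 be the row sums and z = Σ r_i the total number of 1s. Each pair of columns can share at most one row with both entries 1 (else a 2×2 all-ones block appears), so Σ_i C(r_i, 2) ≤ C(102, 2) = 5151. By convexity Σ_i C(r_i, 2) ≥ 177·C(z/177, 2) = z(z − 177)/(2·177), giving z² − 177z − 177·102·101 ≤ 0 and hence z ≤ (1/2)[177 + √(31329 + 4·1823454)] = (1/2)[177 + √7325145] ≈ (1/2)(177 + 2706.5005) = 1441.7503.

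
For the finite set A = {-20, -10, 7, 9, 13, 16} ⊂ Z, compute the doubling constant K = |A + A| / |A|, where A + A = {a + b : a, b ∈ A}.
K = |A + A| / |A| = 21/6 = 7/2

Enumerate A + A = {a + b : a, b ∈ A}. With |A| = 6, there are |A|^2 = 36 ordered sum pairs; collecting distinct values, A + A = {-40, -30, -20, -13, -11, -7, -4, -3, -1, 3, 6, 14, 16, 18, 20, 22, 23, 25, 26, 29, 32}, so |A + A| = 21. Thus K = 21/6 = 7/2. For comparison, the minimum possible |A + A| over all 6-element sets is 2·6 − 1 = 11 (so min K = 11/6), attained only by arithmetic progressions.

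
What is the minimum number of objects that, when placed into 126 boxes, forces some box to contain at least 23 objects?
n = (23 − 1)·126 + 1 = 2773

By the generalised pigeonhole principle, to guarantee some box contains ≥ r objects we need more than (r − 1) · k objects total. Threshold: n = (r − 1) · k + 1. With r = 23 and k = 126: n = 22 · 126 + 1 = 2772 + 1 = 2773. For n = 2772 = 22 · 126, we can put exactly 22 objects in every box, avoiding 23 in any single one — so 2773 is tight.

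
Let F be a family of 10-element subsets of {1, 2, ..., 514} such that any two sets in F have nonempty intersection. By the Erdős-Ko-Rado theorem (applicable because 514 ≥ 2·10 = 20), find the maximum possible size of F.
max |F| = C(513, 9) = 6318976181520699840

Erdős-Ko-Rado (1961): when n ≥ 2k, max |F| = C(n−1, k−1). The bound is attained by the star {A : i ∈ A} for any fixed i ∈ [n]. Here C(514−1, 10−1) = C(513, 9) = 6318976181520699840.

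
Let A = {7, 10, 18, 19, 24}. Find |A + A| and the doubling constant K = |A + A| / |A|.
K = |A + A| / |A| = 15/5 = 3

Enumerate A + A = {a + b : a, b ∈ A}. With |A| = 5, there are |A|^2 = 25 ordered sum pairs; collecting distinct values, A + A = {14, 17, 20, 25, 26, 28, 29, 31, 34, 36, 37, 38, 42, 43, 48}, so |A + A| = 15. Thus K = 15/5 = 3. For comparison, the minimum possible |A + A| over all 5-element sets is 2·5 − 1 = 9 (so min K = 9/5), attained only by arithmetic progressions.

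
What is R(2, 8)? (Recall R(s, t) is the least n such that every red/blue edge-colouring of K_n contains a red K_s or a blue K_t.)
R(2, 8) = 8

R(2, k) = k for all k ≥ 2: in a 2-colouring of K_k, either some edge is red (a red K_2) or all edges are blue (a blue K_k). And K_{7} coloured all-blue has no blue K_8, so R(2, 8) > 7. Hence R(2, 8) = 8.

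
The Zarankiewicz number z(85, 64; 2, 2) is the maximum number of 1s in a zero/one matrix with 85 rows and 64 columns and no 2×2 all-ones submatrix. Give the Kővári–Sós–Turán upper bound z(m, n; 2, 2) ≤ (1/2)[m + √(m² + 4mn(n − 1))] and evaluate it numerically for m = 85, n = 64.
z(85, 64; 2, 2) ≤ (1/2)[85 + √(85² + 4·85·64·63)] = (1/2)[85 + √1378105] = 629.4636

Kővári–Sós–Turán: let r_1, ..., r_85 be the row sums and z = Σ r_i the total number of 1s. Each pair of columns can share at most one row with both entries 1 (else a 2×2 all-ones block appears), so Σ_i C(r_i, 2) ≤ C(64, 2) = 2016. By convexity Σ_i C(r_i, 2) ≥ 85·C(z/85, 2) = z(z − 85)/(2·85), giving z² − 85z − 85·64·63 ≤ 0 and hence z ≤ (1/2)[85 + √(7225 + 4·342720)] = (1/2)[85 + √1378105] ≈ (1/2)(85 + 1173.9272) = 629.4636.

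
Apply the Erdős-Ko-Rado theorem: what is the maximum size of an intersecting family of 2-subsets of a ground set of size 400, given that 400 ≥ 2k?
max |F| = C(399, 1) = 399

The Erdős-Ko-Rado theorem states: for n ≥ 2k, an intersecting family of k-subsets of an n-element set has size at most C(n − 1, k − 1), with equality for 'star' families {A ⊆ [n] : |A| = k, i ∈ A} (fix an element i). For n = 400, k = 2: C(399, 1) = 399.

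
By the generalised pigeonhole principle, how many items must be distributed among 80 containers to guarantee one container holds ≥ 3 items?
n = (3 − 1)·80 + 1 = 161

By the generalised pigeonhole principle, to guarantee some box contains ≥ r objects we need more than (r − 1) · k objects total. Threshold: n = (r − 1) · k + 1. With r = 3 and k = 80: n = 2 · 80 + 1 = 160 + 1 = 161. For n = 160 = 2 · 80, we can put exactly 2 objects in every box, avoiding 3 in any single one — so 161 is tight.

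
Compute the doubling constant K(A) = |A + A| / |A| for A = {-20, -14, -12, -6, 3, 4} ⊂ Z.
K = |A + A| / |A| = 20/6 = 10/3

Enumerate A + A = {a + b : a, b ∈ A}. With |A| = 6, there are |A|^2 = 36 ordered sum pairs; collecting distinct values, A + A = {-40, -34, -32, -28, -26, -24, -20, -18, -17, -16, -12, -11, -10, -9, -8, -3, -2, 6, 7, 8}, so |A + A| = 20. Thus K = 20/6 = 10/3. For comparison, the minimum possible |A + A| over all 6-element sets is 2·6 − 1 = 11 (so min K = 11/6), attained only by arithmetic progressions.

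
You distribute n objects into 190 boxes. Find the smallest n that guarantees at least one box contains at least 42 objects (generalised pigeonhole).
n = (42 − 1)·190 + 1 = 7791

By the generalised pigeonhole principle, to guarantee some box contains ≥ r objects we need more than (r − 1) · k objects total. Threshold: n = (r − 1) · k + 1. With r = 42 and k = 190: n = 41 · 190 + 1 = 7790 + 1 = 7791. For n = 7790 = 41 · 190, we can put exactly 41 objects in every box, avoiding 42 in any single one — so 7791 is tight.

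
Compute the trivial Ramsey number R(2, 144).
R(2, 144) = 144

R(2, k) = k for all k ≥ 2: in a 2-colouring of K_k, either some edge is red (a red K_2) or all edges are blue (a blue K_k). And K_{143} coloured all-blue has no blue K_144, so R(2, 144) > 143. Hence R(2, 144) = 144.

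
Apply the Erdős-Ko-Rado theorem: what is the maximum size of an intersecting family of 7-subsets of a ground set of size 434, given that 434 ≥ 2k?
max |F| = C(433, 6) = 8840685347208

Erdős-Ko-Rado (1961): when n ≥ 2k, max |F| = C(n−1, k−1). The bound is attained by the star {A : i ∈ A} for any fixed i ∈ [n]. Here C(434−1, 7−1) = C(433, 6) = 8840685347208.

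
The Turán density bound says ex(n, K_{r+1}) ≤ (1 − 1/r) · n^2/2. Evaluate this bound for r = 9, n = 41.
Turán density bound = (8/9) · 41^2/2 = 6724/9 ≈ 747.1111

Turán's theorem: ex(n, K_{r+1}) is achieved by the complete r-partite Turán graph T(n, r) with parts as balanced as possible, and is at most (1 − 1/r) · n^2/2. For r = 9, n = 41: the density bound is (8/9) · 1681/2 = 6724/9 ≈ 747.1111. The integer-valued extremum is e(T(41, 9)) = 746, which is strictly less than the density bound 6724/9 since 9 ∤ 41 (the parts of T(41, 9) cannot all be equal).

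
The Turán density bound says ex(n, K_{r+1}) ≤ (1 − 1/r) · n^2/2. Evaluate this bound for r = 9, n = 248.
Turán density bound = (8/9) · 248^2/2 = 246016/9 ≈ 27335.1111

Turán's theorem: ex(n, K_{r+1}) is achieved by the complete r-partite Turán graph T(n, r) with parts as balanced as possible, and is at most (1 − 1/r) · n^2/2. For r = 9, n = 248: the density bound is (8/9) · 61504/2 = 246016/9 ≈ 27335.1111. The integer-valued extremum is e(T(248, 9)) = 27334, which is strictly less than the density bound 246016/9 since 9 ∤ 248 (the parts of T(248, 9) cannot all be equal).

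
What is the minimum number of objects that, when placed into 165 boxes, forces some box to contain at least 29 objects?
n = (29 − 1)·165 + 1 = 4621

By the generalised pigeonhole principle, to guarantee some box contains ≥ r objects we need more than (r − 1) · k objects total. Threshold: n = (r − 1) · k + 1. With r = 29 and k = 165: n = 28 · 165 + 1 = 4620 + 1 = 4621. For n = 4620 = 28 · 165, we can put exactly 28 objects in every box, avoiding 29 in any single one — so 4621 is tight.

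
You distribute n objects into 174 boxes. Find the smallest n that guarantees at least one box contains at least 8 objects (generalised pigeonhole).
n = (8 − 1)·174 + 1 = 1219

By the generalised pigeonhole principle, to guarantee some box contains ≥ r objects we need more than (r − 1) · k objects total. Threshold: n = (r − 1) · k + 1. With r = 8 and k = 174: n = 7 · 174 + 1 = 1218 + 1 = 1219. For n = 1218 = 7 · 174, we can put exactly 7 objects in every box, avoiding 8 in any single one — so 1219 is tight.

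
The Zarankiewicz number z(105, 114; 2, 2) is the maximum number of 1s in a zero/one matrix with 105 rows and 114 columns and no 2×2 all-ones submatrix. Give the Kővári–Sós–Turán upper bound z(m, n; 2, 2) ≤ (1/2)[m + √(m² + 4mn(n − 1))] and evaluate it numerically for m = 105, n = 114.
z(105, 114; 2, 2) ≤ (1/2)[105 + √(105² + 4·105·114·113)] = (1/2)[105 + √5421465] = 1216.702

Kővári–Sós–Turán: let r_1, ..., r_105 be the row sums and z = Σ r_i the total number of 1s. Each pair of columns can share at most one row with both entries 1 (else a 2×2 all-ones block appears), so Σ_i C(r_i, 2) ≤ C(114, 2) = 6441. By convexity Σ_i C(r_i, 2) ≥ 105·C(z/105, 2) = z(z − 105)/(2·105), giving z² − 105z − 105·114·113 ≤ 0 and hence z ≤ (1/2)[105 + √(11025 + 4·1352610)] = (1/2)[105 + √5421465] ≈ (1/2)(105 + 2328.404) = 1216.702.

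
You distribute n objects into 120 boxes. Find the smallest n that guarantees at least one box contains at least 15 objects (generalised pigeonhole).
n = (15 − 1)·120 + 1 = 1681

By the generalised pigeonhole principle, to guarantee some box contains ≥ r objects we need more than (r − 1) · k objects total. Threshold: n = (r − 1) · k + 1. With r = 15 and k = 120: n = 14 · 120 + 1 = 1680 + 1 = 1681. For n = 1680 = 14 · 120, we can put exactly 14 objects in every box, avoiding 15 in any single one — so 1681 is tight.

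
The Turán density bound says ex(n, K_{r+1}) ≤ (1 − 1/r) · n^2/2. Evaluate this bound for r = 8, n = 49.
Turán density bound = (7/8) · 49^2/2 = 16807/16 ≈ 1050.4375

Turán's theorem: ex(n, K_{r+1}) is achieved by the complete r-partite Turán graph T(n, r) with parts as balanced as possible, and is at most (1 − 1/r) · n^2/2. For r = 8, n = 49: the density bound is (7/8) · 2401/2 = 16807/16 ≈ 1050.4375. The integer-valued extremum is e(T(49, 8)) = 1050, which is strictly less than the density bound 16807/16 since 8 ∤ 49 (the parts of T(49, 8) cannot all be equal).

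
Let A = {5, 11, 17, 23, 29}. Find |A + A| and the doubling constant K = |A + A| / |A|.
K = |A + A| / |A| = 9/5

Enumerate A + A = {a + b : a, b ∈ A}. With |A| = 5, there are |A|^2 = 25 ordered sum pairs; collecting distinct values, A + A = {10, 16, 22, 28, 34, 40, 46, 52, 58}, so |A + A| = 9. Thus K = 9/5. Here |A + A| = 2|A| − 1 = 9, the minimum possible — so K = 9/5 is minimal, which holds iff A is an arithmetic progression.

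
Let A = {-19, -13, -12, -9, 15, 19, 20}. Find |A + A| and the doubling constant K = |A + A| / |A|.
K = |A + A| / |A| = 26/7

Enumerate A + A = {a + b : a, b ∈ A}. With |A| = 7, there are |A|^2 = 49 ordered sum pairs; collecting distinct values, A + A = {-38, -32, -31, -28, -26, -25, -24, -22, -21, -18, -4, 0, 1, 2, 3, 6, 7, 8, 10, 11, 30, 34, 35, 38, 39, 40}, so |A + A| = 26. Thus K = 26/7. For comparison, the minimum possible |A + A| over all 7-element sets is 2·7 − 1 = 13 (so min K = 13/7), attained only by arithmetic progressions.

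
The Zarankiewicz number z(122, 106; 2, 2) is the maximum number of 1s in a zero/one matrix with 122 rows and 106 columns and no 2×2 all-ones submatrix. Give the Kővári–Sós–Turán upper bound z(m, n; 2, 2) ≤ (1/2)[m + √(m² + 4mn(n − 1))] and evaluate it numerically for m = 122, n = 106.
z(122, 106; 2, 2) ≤ (1/2)[122 + √(122² + 4·122·106·105)] = (1/2)[122 + √5446324] = 1227.868

Kővári–Sós–Turán: let r_1, ..., r_122 be the row sums and z = Σ r_i the total number of 1s. Each pair of columns can share at most one row with both entries 1 (else a 2×2 all-ones block appears), so Σ_i C(r_i, 2) ≤ C(106, 2) = 5565. By convexity Σ_i C(r_i, 2) ≥ 122·C(z/122, 2) = z(z − 122)/(2·122), giving z² − 122z − 122·106·105 ≤ 0 and hence z ≤ (1/2)[122 + √(14884 + 4·1357860)] = (1/2)[122 + √5446324] ≈ (1/2)(122 + 2333.7361) = 1227.868.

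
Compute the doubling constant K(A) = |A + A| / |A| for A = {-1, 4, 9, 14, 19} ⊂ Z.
K = |A + A| / |A| = 9/5

Enumerate A + A = {a + b : a, b ∈ A}. With |A| = 5, there are |A|^2 = 25 ordered sum pairs; collecting distinct values, A + A = {-2, 3, 8, 13, 18, 23, 28, 33, 38}, so |A + A| = 9. Thus K = 9/5. Here |A + A| = 2|A| − 1 = 9, the minimum possible — so K = 9/5 is minimal, which holds iff A is an arithmetic progression.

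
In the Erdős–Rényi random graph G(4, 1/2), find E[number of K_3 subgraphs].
E[# K_3] = C(4, 3) · (1/2)^C(3, 2) = 4 / 2^3 = 1/2 = 0.5

For each 3-subset S of vertices (there are C(4, 3) = 4 such S), let X_S = 1 if S induces a K_3 (all C(3, 2) = 3 edges present). Then P(X_S = 1) = (1/2)^3 = 1/8. By linearity of expectation, E[# K_3] = C(4, 3) · (1/2)^3 = 4 / 8 = 1/2 = 0.5.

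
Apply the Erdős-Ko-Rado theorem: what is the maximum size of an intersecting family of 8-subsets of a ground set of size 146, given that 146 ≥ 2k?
max |F| = C(145, 7) = 230826830520

Erdős-Ko-Rado (1961): when n ≥ 2k, max |F| = C(n−1, k−1). The bound is attained by the star {A : i ∈ A} for any fixed i ∈ [n]. Here C(146−1, 8−1) = C(145, 7) = 230826830520.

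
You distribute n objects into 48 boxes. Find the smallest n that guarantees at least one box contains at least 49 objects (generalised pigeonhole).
n = (49 − 1)·48 + 1 = 2305

By the generalised pigeonhole principle, to guarantee some box contains ≥ r objects we need more than (r − 1) · k objects total. Threshold: n = (r − 1) · k + 1. With r = 49 and k = 48: n = 48 · 48 + 1 = 2304 + 1 = 2305. For n = 2304 = 48 · 48, we can put exactly 48 objects in every box, avoiding 49 in any single one — so 2305 is tight.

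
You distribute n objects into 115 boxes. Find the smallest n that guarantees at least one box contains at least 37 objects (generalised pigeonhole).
n = (37 − 1)·115 + 1 = 4141

By the generalised pigeonhole principle, to guarantee some box contains ≥ r objects we need more than (r − 1) · k objects total. Threshold: n = (r − 1) · k + 1. With r = 37 and k = 115: n = 36 · 115 + 1 = 4140 + 1 = 4141. For n = 4140 = 36 · 115, we can put exactly 36 objects in every box, avoiding 37 in any single one — so 4141 is tight.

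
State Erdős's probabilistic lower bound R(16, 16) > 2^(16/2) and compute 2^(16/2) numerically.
2^(16/2) = 256; so R(16, 16) > 256

Colour each edge of K_n uniformly at random with red/blue. The expected number of monochromatic K_16 is C(n, 16) · 2 · 2^(−C(16,2)). If C(n, 16) · 2^(1 − C(16,2)) < 1, then with positive probability no monochromatic K_16 exists, so R(16, 16) > n. The standard estimate C(n, 16) ≤ n^16/16! shows this inequality holds whenever n ≤ 2^(16/2) (since 16! · 2^(C(16,2) − 1) > 2^(16^2/2) ≥ n^16). Hence R(16, 16) > 2^(16/2) = 256.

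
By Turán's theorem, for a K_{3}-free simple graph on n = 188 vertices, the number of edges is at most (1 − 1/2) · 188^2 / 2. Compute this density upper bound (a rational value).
Turán density bound = (1/2) · 188^2/2 = 8836

Turán's theorem: ex(n, K_{r+1}) is achieved by the complete r-partite Turán graph T(n, r) with parts as balanced as possible, and is at most (1 − 1/r) · n^2/2. For r = 2, n = 188: the density bound is (1/2) · 35344/2 = 8836. Since 2 ∣ 188, the Turán graph T(188, 2) has parts of equal size 94, and its edge count e(T(188, 2)) = 8836 attains the density bound exactly.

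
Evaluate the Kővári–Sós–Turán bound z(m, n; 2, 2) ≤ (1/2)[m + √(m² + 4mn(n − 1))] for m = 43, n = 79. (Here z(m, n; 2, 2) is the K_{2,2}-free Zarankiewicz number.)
z(43, 79; 2, 2) ≤ (1/2)[43 + √(43² + 4·43·79·78)] = (1/2)[43 + √1061713] = 536.6973

Kővári–Sós–Turán: let r_1, ..., r_43 be the row sums and z = Σ r_i the total number of 1s. Each pair of columns can share at most one row with both entries 1 (else a 2×2 all-ones block appears), so Σ_i C(r_i, 2) ≤ C(79, 2) = 3081. By convexity Σ_i C(r_i, 2) ≥ 43·C(z/43, 2) = z(z − 43)/(2·43), giving z² − 43z − 43·79·78 ≤ 0 and hence z ≤ (1/2)[43 + √(1849 + 4·264966)] = (1/2)[43 + √1061713] ≈ (1/2)(43 + 1030.3946) = 536.6973.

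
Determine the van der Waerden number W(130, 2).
W(130, 2) = 130 + 1 = 131

A 2-term AP is any pair of integers, so a monochromatic 2-AP exists iff some colour is used at least twice. With 130 colours, the colouring i ↦ i on {1, ..., 130} uses each colour once, avoiding any monochromatic pair, so W(130, 2) > 130. For {1, ..., 131}, pigeonhole forces two integers of the same colour, which form a monochromatic 2-AP. Hence W(130, 2) = 131.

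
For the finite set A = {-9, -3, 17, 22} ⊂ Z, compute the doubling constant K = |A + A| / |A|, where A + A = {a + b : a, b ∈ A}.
K = |A + A| / |A| = 10/4 = 5/2

Enumerate A + A = {a + b : a, b ∈ A}. With |A| = 4, there are |A|^2 = 16 ordered sum pairs; collecting distinct values, A + A = {-18, -12, -6, 8, 13, 14, 19, 34, 39, 44}, so |A + A| = 10. Thus K = 10/4 = 5/2. For comparison, the minimum possible |A + A| over all 4-element sets is 2·4 − 1 = 7 (so min K = 7/4), attained only by arithmetic progressions.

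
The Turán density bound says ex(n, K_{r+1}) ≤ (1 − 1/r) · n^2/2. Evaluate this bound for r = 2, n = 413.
Turán density bound = (1/2) · 413^2/2 = 170569/4 ≈ 42642.25

Turán's theorem: ex(n, K_{r+1}) is achieved by the complete r-partite Turán graph T(n, r) with parts as balanced as possible, and is at most (1 − 1/r) · n^2/2. For r = 2, n = 413: the density bound is (1/2) · 170569/2 = 170569/4 ≈ 42642.25. The integer-valued extremum is e(T(413, 2)) = 42642, which is strictly less than the density bound 170569/4 since 2 ∤ 413 (the parts of T(413, 2) cannot all be equal).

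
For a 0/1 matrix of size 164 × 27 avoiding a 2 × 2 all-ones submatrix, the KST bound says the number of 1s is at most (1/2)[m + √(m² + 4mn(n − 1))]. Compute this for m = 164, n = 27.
z(164, 27; 2, 2) ≤ (1/2)[164 + √(164² + 4·164·27·26)] = (1/2)[164 + √487408] = 431.0731

Kővári–Sós–Turán: let r_1, ..., r_164 be the row sums and z = Σ r_i the total number of 1s. Each pair of columns can share at most one row with both entries 1 (else a 2×2 all-ones block appears), so Σ_i C(r_i, 2) ≤ C(27, 2) = 351. By convexity Σ_i C(r_i, 2) ≥ 164·C(z/164, 2) = z(z − 164)/(2·164), giving z² − 164z − 164·27·26 ≤ 0 and hence z ≤ (1/2)[164 + √(26896 + 4·115128)] = (1/2)[164 + √487408] ≈ (1/2)(164 + 698.1461) = 431.0731.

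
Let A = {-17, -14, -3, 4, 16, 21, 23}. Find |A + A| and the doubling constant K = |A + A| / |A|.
K = |A + A| / |A| = 27/7

Enumerate A + A = {a + b : a, b ∈ A}. With |A| = 7, there are |A|^2 = 49 ordered sum pairs; collecting distinct values, A + A = {-34, -31, -28, -20, -17, -13, -10, -6, -1, 1, 2, 4, 6, 7, 8, 9, 13, 18, 20, 25, 27, 32, 37, 39, 42, 44, 46}, so |A + A| = 27. Thus K = 27/7. For comparison, the minimum possible |A + A| over all 7-element sets is 2·7 − 1 = 13 (so min K = 13/7), attained only by arithmetic progressions.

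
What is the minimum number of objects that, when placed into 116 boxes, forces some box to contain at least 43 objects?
n = (43 − 1)·116 + 1 = 4873

By the generalised pigeonhole principle, to guarantee some box contains ≥ r objects we need more than (r − 1) · k objects total. Threshold: n = (r − 1) · k + 1. With r = 43 and k = 116: n = 42 · 116 + 1 = 4872 + 1 = 4873. For n = 4872 = 42 · 116, we can put exactly 42 objects in every box, avoiding 43 in any single one — so 4873 is tight.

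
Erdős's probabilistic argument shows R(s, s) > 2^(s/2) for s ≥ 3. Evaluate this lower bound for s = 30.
2^(30/2) = 32768; so R(30, 30) > 32768

Colour each edge of K_n uniformly at random with red/blue. The expected number of monochromatic K_30 is C(n, 30) · 2 · 2^(−C(30,2)). If C(n, 30) · 2^(1 − C(30,2)) < 1, then with positive probability no monochromatic K_30 exists, so R(30, 30) > n. The standard estimate C(n, 30) ≤ n^30/30! shows this inequality holds whenever n ≤ 2^(30/2) (since 30! · 2^(C(30,2) − 1) > 2^(30^2/2) ≥ n^30). Hence R(30, 30) > 2^(30/2) = 32768.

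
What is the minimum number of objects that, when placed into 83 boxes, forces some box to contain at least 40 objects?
n = (40 − 1)·83 + 1 = 3238

By the generalised pigeonhole principle, to guarantee some box contains ≥ r objects we need more than (r − 1) · k objects total. Threshold: n = (r − 1) · k + 1. With r = 40 and k = 83: n = 39 · 83 + 1 = 3237 + 1 = 3238. For n = 3237 = 39 · 83, we can put exactly 39 objects in every box, avoiding 40 in any single one — so 3238 is tight.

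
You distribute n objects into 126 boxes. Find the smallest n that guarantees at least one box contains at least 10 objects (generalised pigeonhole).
n = (10 − 1)·126 + 1 = 1135

By the generalised pigeonhole principle, to guarantee some box contains ≥ r objects we need more than (r − 1) · k objects total. Threshold: n = (r − 1) · k + 1. With r = 10 and k = 126: n = 9 · 126 + 1 = 1134 + 1 = 1135. For n = 1134 = 9 · 126, we can put exactly 9 objects in every box, avoiding 10 in any single one — so 1135 is tight.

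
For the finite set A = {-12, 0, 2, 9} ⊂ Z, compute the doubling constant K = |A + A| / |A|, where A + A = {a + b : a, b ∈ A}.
K = |A + A| / |A| = 10/4 = 5/2

Enumerate A + A = {a + b : a, b ∈ A}. With |A| = 4, there are |A|^2 = 16 ordered sum pairs; collecting distinct values, A + A = {-24, -12, -10, -3, 0, 2, 4, 9, 11, 18}, so |A + A| = 10. Thus K = 10/4 = 5/2. For comparison, the minimum possible |A + A| over all 4-element sets is 2·4 − 1 = 7 (so min K = 7/4), attained only by arithmetic progressions.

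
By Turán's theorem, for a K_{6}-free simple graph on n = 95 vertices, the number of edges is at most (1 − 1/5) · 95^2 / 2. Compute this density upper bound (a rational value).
Turán density bound = (4/5) · 95^2/2 = 3610

Turán's theorem: ex(n, K_{r+1}) is achieved by the complete r-partite Turán graph T(n, r) with parts as balanced as possible, and is at most (1 − 1/r) · n^2/2. For r = 5, n = 95: the density bound is (4/5) · 9025/2 = 3610. Since 5 ∣ 95, the Turán graph T(95, 5) has parts of equal size 19, and its edge count e(T(95, 5)) = 3610 attains the density bound exactly.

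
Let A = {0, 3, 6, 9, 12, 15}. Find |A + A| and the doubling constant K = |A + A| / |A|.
K = |A + A| / |A| = 11/6

Enumerate A + A = {a + b : a, b ∈ A}. With |A| = 6, there are |A|^2 = 36 ordered sum pairs; collecting distinct values, A + A = {0, 3, 6, 9, 12, 15, 18, 21, 24, 27, 30}, so |A + A| = 11. Thus K = 11/6. Here |A + A| = 2|A| − 1 = 11, the minimum possible — so K = 11/6 is minimal, which holds iff A is an arithmetic progression.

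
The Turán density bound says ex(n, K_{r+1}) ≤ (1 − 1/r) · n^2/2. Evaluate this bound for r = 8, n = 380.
Turán density bound = (7/8) · 380^2/2 = 63175

Turán's theorem: ex(n, K_{r+1}) is achieved by the complete r-partite Turán graph T(n, r) with parts as balanced as possible, and is at most (1 − 1/r) · n^2/2. For r = 8, n = 380: the density bound is (7/8) · 144400/2 = 63175. The integer-valued extremum is e(T(380, 8)) = 63174, which is strictly less than the density bound 63175 since 8 ∤ 380 (the parts of T(380, 8) cannot all be equal).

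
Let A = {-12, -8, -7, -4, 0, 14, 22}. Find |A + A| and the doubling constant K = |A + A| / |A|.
K = |A + A| / |A| = 23/7

Enumerate A + A = {a + b : a, b ∈ A}. With |A| = 7, there are |A|^2 = 49 ordered sum pairs; collecting distinct values, A + A = {-24, -20, -19, -16, -15, -14, -12, -11, -8, -7, -4, 0, 2, 6, 7, 10, 14, 15, 18, 22, 28, 36, 44}, so |A + A| = 23. Thus K = 23/7. For comparison, the minimum possible |A + A| over all 7-element sets is 2·7 − 1 = 13 (so min K = 13/7), attained only by arithmetic progressions.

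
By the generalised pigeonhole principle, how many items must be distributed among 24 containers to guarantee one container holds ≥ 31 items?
n = (31 − 1)·24 + 1 = 721

By the generalised pigeonhole principle, to guarantee some box contains ≥ r objects we need more than (r − 1) · k objects total. Threshold: n = (r − 1) · k + 1. With r = 31 and k = 24: n = 30 · 24 + 1 = 720 + 1 = 721. For n = 720 = 30 · 24, we can put exactly 30 objects in every box, avoiding 31 in any single one — so 721 is tight.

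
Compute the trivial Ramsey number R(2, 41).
R(2, 41) = 41

R(2, k) = k for all k ≥ 2: in a 2-colouring of K_k, either some edge is red (a red K_2) or all edges are blue (a blue K_k). And K_{40} coloured all-blue has no blue K_41, so R(2, 41) > 40. Hence R(2, 41) = 41.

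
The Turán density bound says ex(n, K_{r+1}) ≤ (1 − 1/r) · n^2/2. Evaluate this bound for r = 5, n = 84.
Turán density bound = (4/5) · 84^2/2 = 14112/5 ≈ 2822.4

Turán's theorem: ex(n, K_{r+1}) is achieved by the complete r-partite Turán graph T(n, r) with parts as balanced as possible, and is at most (1 − 1/r) · n^2/2. For r = 5, n = 84: the density bound is (4/5) · 7056/2 = 14112/5 ≈ 2822.4. The integer-valued extremum is e(T(84, 5)) = 2822, which is strictly less than the density bound 14112/5 since 5 ∤ 84 (the parts of T(84, 5) cannot all be equal).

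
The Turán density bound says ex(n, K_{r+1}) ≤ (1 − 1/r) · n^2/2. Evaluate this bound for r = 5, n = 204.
Turán density bound = (4/5) · 204^2/2 = 83232/5 ≈ 16646.4

Turán's theorem: ex(n, K_{r+1}) is achieved by the complete r-partite Turán graph T(n, r) with parts as balanced as possible, and is at most (1 − 1/r) · n^2/2. For r = 5, n = 204: the density bound is (4/5) · 41616/2 = 83232/5 ≈ 16646.4. The integer-valued extremum is e(T(204, 5)) = 16646, which is strictly less than the density bound 83232/5 since 5 ∤ 204 (the parts of T(204, 5) cannot all be equal).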